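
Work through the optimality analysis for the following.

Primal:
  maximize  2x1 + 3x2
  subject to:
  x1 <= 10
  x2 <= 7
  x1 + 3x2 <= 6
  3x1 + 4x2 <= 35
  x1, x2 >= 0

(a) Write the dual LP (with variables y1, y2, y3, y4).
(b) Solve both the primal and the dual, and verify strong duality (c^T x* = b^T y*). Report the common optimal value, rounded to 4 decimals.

The standard primal-dual pair for 'max c^T x s.t. A x <= b, x >= 0' is:
  Dual:  min b^T y  s.t.  A^T y >= c,  y >= 0.

So the dual LP is:
  minimize  10y1 + 7y2 + 6y3 + 35y4
  subject to:
    y1 + y3 + 3y4 >= 2
    y2 + 3y3 + 4y4 >= 3
    y1, y2, y3, y4 >= 0

Solving the primal: x* = (6, 0).
  primal value c^T x* = 12.
Solving the dual: y* = (0, 0, 2, 0).
  dual value b^T y* = 12.
Strong duality: c^T x* = b^T y*. Confirmed.

12


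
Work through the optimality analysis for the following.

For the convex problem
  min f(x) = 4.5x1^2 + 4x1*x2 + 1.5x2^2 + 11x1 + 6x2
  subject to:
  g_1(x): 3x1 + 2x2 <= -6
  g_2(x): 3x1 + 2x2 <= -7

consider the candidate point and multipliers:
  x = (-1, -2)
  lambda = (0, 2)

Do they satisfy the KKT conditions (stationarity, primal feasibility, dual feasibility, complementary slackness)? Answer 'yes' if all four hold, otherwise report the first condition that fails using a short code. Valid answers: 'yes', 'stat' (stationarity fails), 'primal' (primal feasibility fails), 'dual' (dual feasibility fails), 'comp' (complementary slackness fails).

Gradient of f: grad f(x) = Q x + c = (-6, -4)
Constraint values g_i(x) = a_i^T x - b_i:
  g_1((-1, -2)) = -1
  g_2((-1, -2)) = 0
Stationarity residual: grad f(x) + sum_i lambda_i a_i = (0, 0)
  -> stationarity OK
Primal feasibility (all g_i <= 0): OK
Dual feasibility (all lambda_i >= 0): OK
Complementary slackness (lambda_i * g_i(x) = 0 for all i): OK

Verdict: yes, KKT holds.

yes


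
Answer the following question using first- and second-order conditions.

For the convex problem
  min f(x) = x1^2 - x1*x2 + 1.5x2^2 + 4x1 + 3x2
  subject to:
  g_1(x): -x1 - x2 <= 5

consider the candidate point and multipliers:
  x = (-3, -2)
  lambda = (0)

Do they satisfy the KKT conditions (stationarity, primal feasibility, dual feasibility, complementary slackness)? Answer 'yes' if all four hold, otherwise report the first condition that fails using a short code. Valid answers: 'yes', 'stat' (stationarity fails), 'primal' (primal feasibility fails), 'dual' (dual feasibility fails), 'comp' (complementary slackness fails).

Gradient of f: grad f(x) = Q x + c = (0, 0)
Constraint values g_i(x) = a_i^T x - b_i:
  g_1((-3, -2)) = 0
Stationarity residual: grad f(x) + sum_i lambda_i a_i = (0, 0)
  -> stationarity OK
Primal feasibility (all g_i <= 0): OK
Dual feasibility (all lambda_i >= 0): OK
Complementary slackness (lambda_i * g_i(x) = 0 for all i): OK

Verdict: yes, KKT holds.

yes


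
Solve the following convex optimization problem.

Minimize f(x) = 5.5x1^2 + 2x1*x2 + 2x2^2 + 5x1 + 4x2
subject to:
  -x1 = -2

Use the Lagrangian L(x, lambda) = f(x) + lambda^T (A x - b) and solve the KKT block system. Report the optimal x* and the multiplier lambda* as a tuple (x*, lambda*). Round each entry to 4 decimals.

Form the Lagrangian:
  L(x, lambda) = (1/2) x^T Q x + c^T x + lambda^T (A x - b)
Stationarity (grad_x L = 0): Q x + c + A^T lambda = 0.
Primal feasibility: A x = b.

This gives the KKT block system:
  [ Q   A^T ] [ x     ]   [-c ]
  [ A    0  ] [ lambda ] = [ b ]

Solving the linear system:
  x*      = (2, -2)
  lambda* = (23)
  f(x*)   = 24

x* = (2, -2), lambda* = (23)


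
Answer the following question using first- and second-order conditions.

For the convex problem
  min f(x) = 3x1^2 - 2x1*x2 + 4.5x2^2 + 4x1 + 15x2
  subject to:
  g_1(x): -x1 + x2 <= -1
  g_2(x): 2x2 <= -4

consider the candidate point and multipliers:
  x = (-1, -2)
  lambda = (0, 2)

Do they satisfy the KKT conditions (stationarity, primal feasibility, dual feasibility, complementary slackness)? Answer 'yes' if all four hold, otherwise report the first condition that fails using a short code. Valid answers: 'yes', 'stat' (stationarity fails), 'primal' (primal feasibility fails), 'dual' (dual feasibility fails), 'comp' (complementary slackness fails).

Gradient of f: grad f(x) = Q x + c = (2, -1)
Constraint values g_i(x) = a_i^T x - b_i:
  g_1((-1, -2)) = 0
  g_2((-1, -2)) = 0
Stationarity residual: grad f(x) + sum_i lambda_i a_i = (2, 3)
  -> stationarity FAILS
Primal feasibility (all g_i <= 0): OK
Dual feasibility (all lambda_i >= 0): OK
Complementary slackness (lambda_i * g_i(x) = 0 for all i): OK

Verdict: the first failing condition is stationarity -> stat.

stat


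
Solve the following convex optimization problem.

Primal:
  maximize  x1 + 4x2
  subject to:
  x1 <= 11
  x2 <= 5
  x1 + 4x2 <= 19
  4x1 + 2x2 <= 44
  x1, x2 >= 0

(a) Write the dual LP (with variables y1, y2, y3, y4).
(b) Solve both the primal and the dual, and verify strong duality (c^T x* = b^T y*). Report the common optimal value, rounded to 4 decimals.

The standard primal-dual pair for 'max c^T x s.t. A x <= b, x >= 0' is:
  Dual:  min b^T y  s.t.  A^T y >= c,  y >= 0.

So the dual LP is:
  minimize  11y1 + 5y2 + 19y3 + 44y4
  subject to:
    y1 + y3 + 4y4 >= 1
    y2 + 4y3 + 2y4 >= 4
    y1, y2, y3, y4 >= 0

Solving the primal: x* = (9.8571, 2.2857).
  primal value c^T x* = 19.
Solving the dual: y* = (0, 0, 1, 0).
  dual value b^T y* = 19.
Strong duality: c^T x* = b^T y*. Confirmed.

19


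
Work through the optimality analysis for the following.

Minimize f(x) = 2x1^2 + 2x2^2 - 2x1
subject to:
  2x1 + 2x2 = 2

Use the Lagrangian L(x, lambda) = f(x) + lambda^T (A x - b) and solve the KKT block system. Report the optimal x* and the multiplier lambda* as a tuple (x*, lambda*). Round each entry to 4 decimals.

Form the Lagrangian:
  L(x, lambda) = (1/2) x^T Q x + c^T x + lambda^T (A x - b)
Stationarity (grad_x L = 0): Q x + c + A^T lambda = 0.
Primal feasibility: A x = b.

This gives the KKT block system:
  [ Q   A^T ] [ x     ]   [-c ]
  [ A    0  ] [ lambda ] = [ b ]

Solving the linear system:
  x*      = (0.75, 0.25)
  lambda* = (-0.5)
  f(x*)   = -0.25

x* = (0.75, 0.25), lambda* = (-0.5)


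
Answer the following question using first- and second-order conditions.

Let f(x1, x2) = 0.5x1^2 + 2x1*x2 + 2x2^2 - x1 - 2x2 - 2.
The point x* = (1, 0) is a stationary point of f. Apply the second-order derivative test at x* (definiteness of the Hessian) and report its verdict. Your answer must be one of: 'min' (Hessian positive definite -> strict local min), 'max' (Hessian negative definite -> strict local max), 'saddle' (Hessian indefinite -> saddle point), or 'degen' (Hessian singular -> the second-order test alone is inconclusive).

Compute the Hessian H = grad^2 f:
  H = [[1, 2], [2, 4]]
Verify stationarity: grad f(x*) = H x* + g = (0, 0).
Eigenvalues of H: 0, 5.
H has a zero eigenvalue (singular; positive semidefinite but not definite), so H is neither positive definite, negative definite, nor indefinite. The second-order test alone is inconclusive -> degen.
(Indeed, f is constant along the null direction of H through x*, so x* is not a strict local extremum.)

degen


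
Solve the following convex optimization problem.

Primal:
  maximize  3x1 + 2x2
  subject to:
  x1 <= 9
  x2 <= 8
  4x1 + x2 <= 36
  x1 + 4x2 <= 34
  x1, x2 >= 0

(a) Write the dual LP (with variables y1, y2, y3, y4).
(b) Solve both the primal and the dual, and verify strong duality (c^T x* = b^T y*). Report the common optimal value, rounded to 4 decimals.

The standard primal-dual pair for 'max c^T x s.t. A x <= b, x >= 0' is:
  Dual:  min b^T y  s.t.  A^T y >= c,  y >= 0.

So the dual LP is:
  minimize  9y1 + 8y2 + 36y3 + 34y4
  subject to:
    y1 + 4y3 + y4 >= 3
    y2 + y3 + 4y4 >= 2
    y1, y2, y3, y4 >= 0

Solving the primal: x* = (7.3333, 6.6667).
  primal value c^T x* = 35.3333.
Solving the dual: y* = (0, 0, 0.6667, 0.3333).
  dual value b^T y* = 35.3333.
Strong duality: c^T x* = b^T y*. Confirmed.

35.3333


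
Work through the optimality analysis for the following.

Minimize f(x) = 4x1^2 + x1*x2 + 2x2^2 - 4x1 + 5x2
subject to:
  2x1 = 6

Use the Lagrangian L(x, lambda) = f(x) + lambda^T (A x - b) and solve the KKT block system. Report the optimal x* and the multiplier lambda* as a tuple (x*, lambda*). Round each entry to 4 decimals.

Form the Lagrangian:
  L(x, lambda) = (1/2) x^T Q x + c^T x + lambda^T (A x - b)
Stationarity (grad_x L = 0): Q x + c + A^T lambda = 0.
Primal feasibility: A x = b.

This gives the KKT block system:
  [ Q   A^T ] [ x     ]   [-c ]
  [ A    0  ] [ lambda ] = [ b ]

Solving the linear system:
  x*      = (3, -2)
  lambda* = (-9)
  f(x*)   = 16

x* = (3, -2), lambda* = (-9)


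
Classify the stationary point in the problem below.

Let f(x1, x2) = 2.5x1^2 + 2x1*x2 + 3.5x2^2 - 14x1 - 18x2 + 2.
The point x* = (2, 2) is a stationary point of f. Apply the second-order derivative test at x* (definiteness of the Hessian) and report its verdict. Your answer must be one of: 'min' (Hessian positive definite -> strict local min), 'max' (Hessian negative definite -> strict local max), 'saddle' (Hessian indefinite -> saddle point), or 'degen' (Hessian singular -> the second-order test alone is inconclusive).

Compute the Hessian H = grad^2 f:
  H = [[5, 2], [2, 7]]
Verify stationarity: grad f(x*) = H x* + g = (0, 0).
Eigenvalues of H: 3.7639, 8.2361.
Both eigenvalues > 0, so H is positive definite -> x* is a strict local min.

min


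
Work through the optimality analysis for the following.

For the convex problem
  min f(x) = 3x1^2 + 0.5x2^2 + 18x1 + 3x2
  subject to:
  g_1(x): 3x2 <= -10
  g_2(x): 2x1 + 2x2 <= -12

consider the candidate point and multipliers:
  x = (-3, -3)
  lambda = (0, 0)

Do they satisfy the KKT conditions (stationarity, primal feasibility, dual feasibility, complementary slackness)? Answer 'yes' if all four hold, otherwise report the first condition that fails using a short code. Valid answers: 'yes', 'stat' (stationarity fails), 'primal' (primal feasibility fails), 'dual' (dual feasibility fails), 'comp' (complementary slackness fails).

Gradient of f: grad f(x) = Q x + c = (0, 0)
Constraint values g_i(x) = a_i^T x - b_i:
  g_1((-3, -3)) = 1
  g_2((-3, -3)) = 0
Stationarity residual: grad f(x) + sum_i lambda_i a_i = (0, 0)
  -> stationarity OK
Primal feasibility (all g_i <= 0): FAILS
Dual feasibility (all lambda_i >= 0): OK
Complementary slackness (lambda_i * g_i(x) = 0 for all i): OK

Verdict: the first failing condition is primal_feasibility -> primal.

primal


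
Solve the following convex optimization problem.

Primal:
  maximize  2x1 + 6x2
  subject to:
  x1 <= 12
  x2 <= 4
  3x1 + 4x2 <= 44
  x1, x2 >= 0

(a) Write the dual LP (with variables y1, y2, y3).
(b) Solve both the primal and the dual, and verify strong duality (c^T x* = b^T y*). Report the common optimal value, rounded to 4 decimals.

The standard primal-dual pair for 'max c^T x s.t. A x <= b, x >= 0' is:
  Dual:  min b^T y  s.t.  A^T y >= c,  y >= 0.

So the dual LP is:
  minimize  12y1 + 4y2 + 44y3
  subject to:
    y1 + 3y3 >= 2
    y2 + 4y3 >= 6
    y1, y2, y3 >= 0

Solving the primal: x* = (9.3333, 4).
  primal value c^T x* = 42.6667.
Solving the dual: y* = (0, 3.3333, 0.6667).
  dual value b^T y* = 42.6667.
Strong duality: c^T x* = b^T y*. Confirmed.

42.6667


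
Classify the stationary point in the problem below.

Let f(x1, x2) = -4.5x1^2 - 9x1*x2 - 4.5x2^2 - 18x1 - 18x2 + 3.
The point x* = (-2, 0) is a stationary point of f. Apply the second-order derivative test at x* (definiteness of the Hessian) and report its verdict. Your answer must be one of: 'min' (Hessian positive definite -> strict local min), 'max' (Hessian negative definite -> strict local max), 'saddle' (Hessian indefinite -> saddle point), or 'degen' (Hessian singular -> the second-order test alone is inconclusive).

Compute the Hessian H = grad^2 f:
  H = [[-9, -9], [-9, -9]]
Verify stationarity: grad f(x*) = H x* + g = (0, 0).
Eigenvalues of H: -18, 0.
H has a zero eigenvalue (singular; negative semidefinite but not definite), so H is neither positive definite, negative definite, nor indefinite. The second-order test alone is inconclusive -> degen.
(Indeed, f is constant along the null direction of H through x*, so x* is not a strict local extremum.)

degen


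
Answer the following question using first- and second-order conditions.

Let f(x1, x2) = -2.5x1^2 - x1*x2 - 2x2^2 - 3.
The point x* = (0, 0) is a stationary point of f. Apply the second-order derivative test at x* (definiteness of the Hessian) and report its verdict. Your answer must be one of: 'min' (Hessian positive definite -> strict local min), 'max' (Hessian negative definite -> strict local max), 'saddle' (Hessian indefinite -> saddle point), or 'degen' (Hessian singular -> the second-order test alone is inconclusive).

Compute the Hessian H = grad^2 f:
  H = [[-5, -1], [-1, -4]]
Verify stationarity: grad f(x*) = H x* + g = (0, 0).
Eigenvalues of H: -5.618, -3.382.
Both eigenvalues < 0, so H is negative definite -> x* is a strict local max.

max


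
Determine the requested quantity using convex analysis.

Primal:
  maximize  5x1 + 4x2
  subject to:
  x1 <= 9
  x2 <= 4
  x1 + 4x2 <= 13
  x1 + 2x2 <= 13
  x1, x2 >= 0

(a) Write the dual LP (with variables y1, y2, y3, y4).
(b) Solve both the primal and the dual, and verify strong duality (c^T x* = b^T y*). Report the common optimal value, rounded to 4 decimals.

The standard primal-dual pair for 'max c^T x s.t. A x <= b, x >= 0' is:
  Dual:  min b^T y  s.t.  A^T y >= c,  y >= 0.

So the dual LP is:
  minimize  9y1 + 4y2 + 13y3 + 13y4
  subject to:
    y1 + y3 + y4 >= 5
    y2 + 4y3 + 2y4 >= 4
    y1, y2, y3, y4 >= 0

Solving the primal: x* = (9, 1).
  primal value c^T x* = 49.
Solving the dual: y* = (4, 0, 1, 0).
  dual value b^T y* = 49.
Strong duality: c^T x* = b^T y*. Confirmed.

49


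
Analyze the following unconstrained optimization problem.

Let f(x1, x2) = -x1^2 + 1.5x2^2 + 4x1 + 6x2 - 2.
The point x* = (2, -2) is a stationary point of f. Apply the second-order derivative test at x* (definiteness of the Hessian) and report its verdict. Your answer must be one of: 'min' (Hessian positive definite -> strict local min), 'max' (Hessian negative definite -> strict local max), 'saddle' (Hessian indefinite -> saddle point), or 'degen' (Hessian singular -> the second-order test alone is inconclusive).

Compute the Hessian H = grad^2 f:
  H = [[-2, 0], [0, 3]]
Verify stationarity: grad f(x*) = H x* + g = (0, 0).
Eigenvalues of H: -2, 3.
Eigenvalues have mixed signs, so H is indefinite -> x* is a saddle point.

saddle


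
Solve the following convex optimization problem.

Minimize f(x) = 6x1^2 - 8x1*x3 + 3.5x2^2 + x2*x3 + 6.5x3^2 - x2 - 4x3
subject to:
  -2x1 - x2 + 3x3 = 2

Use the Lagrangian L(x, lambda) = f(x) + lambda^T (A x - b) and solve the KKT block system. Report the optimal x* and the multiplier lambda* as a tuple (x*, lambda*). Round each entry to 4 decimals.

Form the Lagrangian:
  L(x, lambda) = (1/2) x^T Q x + c^T x + lambda^T (A x - b)
Stationarity (grad_x L = 0): Q x + c + A^T lambda = 0.
Primal feasibility: A x = b.

This gives the KKT block system:
  [ Q   A^T ] [ x     ]   [-c ]
  [ A    0  ] [ lambda ] = [ b ]

Solving the linear system:
  x*      = (0.3333, -0.1667, 0.8333)
  lambda* = (-1.3333)
  f(x*)   = -0.25

x* = (0.3333, -0.1667, 0.8333), lambda* = (-1.3333)


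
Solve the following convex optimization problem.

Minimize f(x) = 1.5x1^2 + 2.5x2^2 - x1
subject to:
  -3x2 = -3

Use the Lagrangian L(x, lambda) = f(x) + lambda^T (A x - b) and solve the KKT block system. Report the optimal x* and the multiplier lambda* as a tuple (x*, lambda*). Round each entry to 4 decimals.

Form the Lagrangian:
  L(x, lambda) = (1/2) x^T Q x + c^T x + lambda^T (A x - b)
Stationarity (grad_x L = 0): Q x + c + A^T lambda = 0.
Primal feasibility: A x = b.

This gives the KKT block system:
  [ Q   A^T ] [ x     ]   [-c ]
  [ A    0  ] [ lambda ] = [ b ]

Solving the linear system:
  x*      = (0.3333, 1)
  lambda* = (1.6667)
  f(x*)   = 2.3333

x* = (0.3333, 1), lambda* = (1.6667)


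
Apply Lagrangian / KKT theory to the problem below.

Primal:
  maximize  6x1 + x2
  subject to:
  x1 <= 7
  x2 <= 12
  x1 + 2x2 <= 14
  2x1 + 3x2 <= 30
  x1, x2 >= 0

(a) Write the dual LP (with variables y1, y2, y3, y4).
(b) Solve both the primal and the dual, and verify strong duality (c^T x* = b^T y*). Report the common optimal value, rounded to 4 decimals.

The standard primal-dual pair for 'max c^T x s.t. A x <= b, x >= 0' is:
  Dual:  min b^T y  s.t.  A^T y >= c,  y >= 0.

So the dual LP is:
  minimize  7y1 + 12y2 + 14y3 + 30y4
  subject to:
    y1 + y3 + 2y4 >= 6
    y2 + 2y3 + 3y4 >= 1
    y1, y2, y3, y4 >= 0

Solving the primal: x* = (7, 3.5).
  primal value c^T x* = 45.5.
Solving the dual: y* = (5.5, 0, 0.5, 0).
  dual value b^T y* = 45.5.
Strong duality: c^T x* = b^T y*. Confirmed.

45.5


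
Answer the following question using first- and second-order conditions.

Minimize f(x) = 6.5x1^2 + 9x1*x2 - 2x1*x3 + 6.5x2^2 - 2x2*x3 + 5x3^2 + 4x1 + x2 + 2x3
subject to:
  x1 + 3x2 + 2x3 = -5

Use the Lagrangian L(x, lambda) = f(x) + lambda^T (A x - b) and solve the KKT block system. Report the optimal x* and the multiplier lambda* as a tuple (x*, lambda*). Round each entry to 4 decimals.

Form the Lagrangian:
  L(x, lambda) = (1/2) x^T Q x + c^T x + lambda^T (A x - b)
Stationarity (grad_x L = 0): Q x + c + A^T lambda = 0.
Primal feasibility: A x = b.

This gives the KKT block system:
  [ Q   A^T ] [ x     ]   [-c ]
  [ A    0  ] [ lambda ] = [ b ]

Solving the linear system:
  x*      = (-0.067, -0.9428, -1.0523)
  lambda* = (3.2516)
  f(x*)   = 6.4714

x* = (-0.067, -0.9428, -1.0523), lambda* = (3.2516)


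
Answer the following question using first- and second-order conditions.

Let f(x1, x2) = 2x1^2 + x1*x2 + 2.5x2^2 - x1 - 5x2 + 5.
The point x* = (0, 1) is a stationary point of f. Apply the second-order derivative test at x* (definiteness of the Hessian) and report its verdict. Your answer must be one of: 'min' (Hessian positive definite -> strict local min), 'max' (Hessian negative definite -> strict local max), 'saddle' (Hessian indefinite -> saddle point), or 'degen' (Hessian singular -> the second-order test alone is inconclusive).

Compute the Hessian H = grad^2 f:
  H = [[4, 1], [1, 5]]
Verify stationarity: grad f(x*) = H x* + g = (0, 0).
Eigenvalues of H: 3.382, 5.618.
Both eigenvalues > 0, so H is positive definite -> x* is a strict local min.

min


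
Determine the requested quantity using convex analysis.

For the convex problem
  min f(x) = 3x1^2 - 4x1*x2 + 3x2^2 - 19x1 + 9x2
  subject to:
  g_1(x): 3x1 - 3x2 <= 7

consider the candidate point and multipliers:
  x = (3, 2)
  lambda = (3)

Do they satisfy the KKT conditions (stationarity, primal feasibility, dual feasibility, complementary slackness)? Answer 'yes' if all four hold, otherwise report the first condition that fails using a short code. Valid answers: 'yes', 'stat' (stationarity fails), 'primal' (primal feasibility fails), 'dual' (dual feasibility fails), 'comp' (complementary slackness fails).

Gradient of f: grad f(x) = Q x + c = (-9, 9)
Constraint values g_i(x) = a_i^T x - b_i:
  g_1((3, 2)) = -4
Stationarity residual: grad f(x) + sum_i lambda_i a_i = (0, 0)
  -> stationarity OK
Primal feasibility (all g_i <= 0): OK
Dual feasibility (all lambda_i >= 0): OK
Complementary slackness (lambda_i * g_i(x) = 0 for all i): FAILS

Verdict: the first failing condition is complementary_slackness -> comp.

comp


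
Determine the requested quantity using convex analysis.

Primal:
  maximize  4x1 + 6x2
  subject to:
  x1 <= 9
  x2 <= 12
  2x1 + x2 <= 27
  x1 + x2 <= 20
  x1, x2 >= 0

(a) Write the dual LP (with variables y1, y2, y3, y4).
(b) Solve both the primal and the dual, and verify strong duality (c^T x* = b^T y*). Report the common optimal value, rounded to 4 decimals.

The standard primal-dual pair for 'max c^T x s.t. A x <= b, x >= 0' is:
  Dual:  min b^T y  s.t.  A^T y >= c,  y >= 0.

So the dual LP is:
  minimize  9y1 + 12y2 + 27y3 + 20y4
  subject to:
    y1 + 2y3 + y4 >= 4
    y2 + y3 + y4 >= 6
    y1, y2, y3, y4 >= 0

Solving the primal: x* = (7.5, 12).
  primal value c^T x* = 102.
Solving the dual: y* = (0, 4, 2, 0).
  dual value b^T y* = 102.
Strong duality: c^T x* = b^T y*. Confirmed.

102


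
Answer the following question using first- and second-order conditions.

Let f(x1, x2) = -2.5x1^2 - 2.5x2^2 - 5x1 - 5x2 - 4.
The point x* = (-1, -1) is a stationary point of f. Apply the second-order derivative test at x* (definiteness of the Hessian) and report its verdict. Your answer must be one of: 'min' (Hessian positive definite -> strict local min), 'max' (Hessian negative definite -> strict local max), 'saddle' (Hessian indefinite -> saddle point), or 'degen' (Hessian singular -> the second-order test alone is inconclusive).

Compute the Hessian H = grad^2 f:
  H = [[-5, 0], [0, -5]]
Verify stationarity: grad f(x*) = H x* + g = (0, 0).
Eigenvalues of H: -5, -5.
Both eigenvalues < 0, so H is negative definite -> x* is a strict local max.

max


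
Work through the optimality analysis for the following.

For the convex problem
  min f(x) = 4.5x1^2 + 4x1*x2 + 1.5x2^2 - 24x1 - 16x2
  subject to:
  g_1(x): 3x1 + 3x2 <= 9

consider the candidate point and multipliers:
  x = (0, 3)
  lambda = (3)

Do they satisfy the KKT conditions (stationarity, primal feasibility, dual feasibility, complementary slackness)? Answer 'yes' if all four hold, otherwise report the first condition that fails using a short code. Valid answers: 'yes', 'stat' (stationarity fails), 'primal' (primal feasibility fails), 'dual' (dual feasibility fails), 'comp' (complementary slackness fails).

Gradient of f: grad f(x) = Q x + c = (-12, -7)
Constraint values g_i(x) = a_i^T x - b_i:
  g_1((0, 3)) = 0
Stationarity residual: grad f(x) + sum_i lambda_i a_i = (-3, 2)
  -> stationarity FAILS
Primal feasibility (all g_i <= 0): OK
Dual feasibility (all lambda_i >= 0): OK
Complementary slackness (lambda_i * g_i(x) = 0 for all i): OK

Verdict: the first failing condition is stationarity -> stat.

stat


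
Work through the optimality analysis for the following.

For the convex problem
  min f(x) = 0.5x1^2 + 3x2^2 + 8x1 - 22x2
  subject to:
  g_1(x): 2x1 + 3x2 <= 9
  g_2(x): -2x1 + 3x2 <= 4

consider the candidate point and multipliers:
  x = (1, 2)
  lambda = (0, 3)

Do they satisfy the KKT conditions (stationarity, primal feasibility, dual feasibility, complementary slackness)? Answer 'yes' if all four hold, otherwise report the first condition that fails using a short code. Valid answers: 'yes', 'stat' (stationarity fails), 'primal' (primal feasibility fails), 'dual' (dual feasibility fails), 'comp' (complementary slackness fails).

Gradient of f: grad f(x) = Q x + c = (9, -10)
Constraint values g_i(x) = a_i^T x - b_i:
  g_1((1, 2)) = -1
  g_2((1, 2)) = 0
Stationarity residual: grad f(x) + sum_i lambda_i a_i = (3, -1)
  -> stationarity FAILS
Primal feasibility (all g_i <= 0): OK
Dual feasibility (all lambda_i >= 0): OK
Complementary slackness (lambda_i * g_i(x) = 0 for all i): OK

Verdict: the first failing condition is stationarity -> stat.

stat


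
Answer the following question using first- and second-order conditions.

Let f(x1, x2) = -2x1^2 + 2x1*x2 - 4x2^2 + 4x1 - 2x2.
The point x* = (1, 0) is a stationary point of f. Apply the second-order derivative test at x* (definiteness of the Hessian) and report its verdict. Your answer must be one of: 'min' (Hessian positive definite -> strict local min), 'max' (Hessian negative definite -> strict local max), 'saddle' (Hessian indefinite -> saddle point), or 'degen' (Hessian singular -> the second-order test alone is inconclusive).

Compute the Hessian H = grad^2 f:
  H = [[-4, 2], [2, -8]]
Verify stationarity: grad f(x*) = H x* + g = (0, 0).
Eigenvalues of H: -8.8284, -3.1716.
Both eigenvalues < 0, so H is negative definite -> x* is a strict local max.

max


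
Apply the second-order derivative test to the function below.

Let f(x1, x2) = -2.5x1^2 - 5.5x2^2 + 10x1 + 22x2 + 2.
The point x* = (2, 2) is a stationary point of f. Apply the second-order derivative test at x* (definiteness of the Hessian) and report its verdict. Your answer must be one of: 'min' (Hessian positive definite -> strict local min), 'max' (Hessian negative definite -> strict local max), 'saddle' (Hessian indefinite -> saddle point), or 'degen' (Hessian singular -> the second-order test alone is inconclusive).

Compute the Hessian H = grad^2 f:
  H = [[-5, 0], [0, -11]]
Verify stationarity: grad f(x*) = H x* + g = (0, 0).
Eigenvalues of H: -11, -5.
Both eigenvalues < 0, so H is negative definite -> x* is a strict local max.

max


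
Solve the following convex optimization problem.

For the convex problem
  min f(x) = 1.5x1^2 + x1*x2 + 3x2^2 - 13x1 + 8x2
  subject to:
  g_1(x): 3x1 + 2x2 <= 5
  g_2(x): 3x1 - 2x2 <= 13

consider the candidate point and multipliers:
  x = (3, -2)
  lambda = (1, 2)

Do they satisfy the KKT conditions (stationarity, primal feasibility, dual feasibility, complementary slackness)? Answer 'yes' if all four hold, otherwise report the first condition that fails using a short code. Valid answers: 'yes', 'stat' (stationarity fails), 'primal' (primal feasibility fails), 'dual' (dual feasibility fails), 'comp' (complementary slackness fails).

Gradient of f: grad f(x) = Q x + c = (-6, -1)
Constraint values g_i(x) = a_i^T x - b_i:
  g_1((3, -2)) = 0
  g_2((3, -2)) = 0
Stationarity residual: grad f(x) + sum_i lambda_i a_i = (3, -3)
  -> stationarity FAILS
Primal feasibility (all g_i <= 0): OK
Dual feasibility (all lambda_i >= 0): OK
Complementary slackness (lambda_i * g_i(x) = 0 for all i): OK

Verdict: the first failing condition is stationarity -> stat.

stat


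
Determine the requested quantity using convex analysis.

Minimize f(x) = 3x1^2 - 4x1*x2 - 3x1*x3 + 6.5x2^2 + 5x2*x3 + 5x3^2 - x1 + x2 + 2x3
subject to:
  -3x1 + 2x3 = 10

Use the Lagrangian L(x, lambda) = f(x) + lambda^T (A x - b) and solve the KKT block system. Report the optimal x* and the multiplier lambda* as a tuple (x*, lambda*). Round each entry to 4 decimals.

Form the Lagrangian:
  L(x, lambda) = (1/2) x^T Q x + c^T x + lambda^T (A x - b)
Stationarity (grad_x L = 0): Q x + c + A^T lambda = 0.
Primal feasibility: A x = b.

This gives the KKT block system:
  [ Q   A^T ] [ x     ]   [-c ]
  [ A    0  ] [ lambda ] = [ b ]

Solving the linear system:
  x*      = (-2.9637, -1.2021, 0.5544)
  lambda* = (-5.2124)
  f(x*)   = 27.4974

x* = (-2.9637, -1.2021, 0.5544), lambda* = (-5.2124)


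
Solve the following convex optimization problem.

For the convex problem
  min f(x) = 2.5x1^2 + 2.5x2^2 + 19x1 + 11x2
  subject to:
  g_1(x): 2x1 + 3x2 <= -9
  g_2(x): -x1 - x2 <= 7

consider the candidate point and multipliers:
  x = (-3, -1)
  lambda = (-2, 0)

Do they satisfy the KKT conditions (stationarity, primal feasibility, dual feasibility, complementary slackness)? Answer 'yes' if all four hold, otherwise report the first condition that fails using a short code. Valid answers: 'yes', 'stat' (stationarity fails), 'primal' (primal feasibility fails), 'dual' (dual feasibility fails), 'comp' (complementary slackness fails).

Gradient of f: grad f(x) = Q x + c = (4, 6)
Constraint values g_i(x) = a_i^T x - b_i:
  g_1((-3, -1)) = 0
  g_2((-3, -1)) = -3
Stationarity residual: grad f(x) + sum_i lambda_i a_i = (0, 0)
  -> stationarity OK
Primal feasibility (all g_i <= 0): OK
Dual feasibility (all lambda_i >= 0): FAILS
Complementary slackness (lambda_i * g_i(x) = 0 for all i): OK

Verdict: the first failing condition is dual_feasibility -> dual.

dual


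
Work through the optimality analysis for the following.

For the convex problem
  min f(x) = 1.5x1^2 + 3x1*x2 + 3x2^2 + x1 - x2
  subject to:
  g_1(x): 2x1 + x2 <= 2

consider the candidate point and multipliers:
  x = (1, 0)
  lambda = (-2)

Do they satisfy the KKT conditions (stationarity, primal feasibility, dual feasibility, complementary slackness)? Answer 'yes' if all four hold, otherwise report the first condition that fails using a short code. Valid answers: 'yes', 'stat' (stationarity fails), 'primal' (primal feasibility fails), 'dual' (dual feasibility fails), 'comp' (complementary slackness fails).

Gradient of f: grad f(x) = Q x + c = (4, 2)
Constraint values g_i(x) = a_i^T x - b_i:
  g_1((1, 0)) = 0
Stationarity residual: grad f(x) + sum_i lambda_i a_i = (0, 0)
  -> stationarity OK
Primal feasibility (all g_i <= 0): OK
Dual feasibility (all lambda_i >= 0): FAILS
Complementary slackness (lambda_i * g_i(x) = 0 for all i): OK

Verdict: the first failing condition is dual_feasibility -> dual.

dual


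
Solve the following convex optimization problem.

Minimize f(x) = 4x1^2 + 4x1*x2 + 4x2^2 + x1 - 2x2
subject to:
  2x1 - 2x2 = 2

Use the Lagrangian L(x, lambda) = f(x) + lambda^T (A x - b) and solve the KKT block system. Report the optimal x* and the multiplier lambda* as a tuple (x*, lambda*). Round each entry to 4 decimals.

Form the Lagrangian:
  L(x, lambda) = (1/2) x^T Q x + c^T x + lambda^T (A x - b)
Stationarity (grad_x L = 0): Q x + c + A^T lambda = 0.
Primal feasibility: A x = b.

This gives the KKT block system:
  [ Q   A^T ] [ x     ]   [-c ]
  [ A    0  ] [ lambda ] = [ b ]

Solving the linear system:
  x*      = (0.5417, -0.4583)
  lambda* = (-1.75)
  f(x*)   = 2.4792

x* = (0.5417, -0.4583), lambda* = (-1.75)


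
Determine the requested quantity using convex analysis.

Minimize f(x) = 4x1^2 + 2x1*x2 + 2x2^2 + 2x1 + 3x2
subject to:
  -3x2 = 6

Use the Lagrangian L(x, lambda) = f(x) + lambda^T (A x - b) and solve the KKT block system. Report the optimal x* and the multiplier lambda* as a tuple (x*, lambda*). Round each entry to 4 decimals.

Form the Lagrangian:
  L(x, lambda) = (1/2) x^T Q x + c^T x + lambda^T (A x - b)
Stationarity (grad_x L = 0): Q x + c + A^T lambda = 0.
Primal feasibility: A x = b.

This gives the KKT block system:
  [ Q   A^T ] [ x     ]   [-c ]
  [ A    0  ] [ lambda ] = [ b ]

Solving the linear system:
  x*      = (0.25, -2)
  lambda* = (-1.5)
  f(x*)   = 1.75

x* = (0.25, -2), lambda* = (-1.5)


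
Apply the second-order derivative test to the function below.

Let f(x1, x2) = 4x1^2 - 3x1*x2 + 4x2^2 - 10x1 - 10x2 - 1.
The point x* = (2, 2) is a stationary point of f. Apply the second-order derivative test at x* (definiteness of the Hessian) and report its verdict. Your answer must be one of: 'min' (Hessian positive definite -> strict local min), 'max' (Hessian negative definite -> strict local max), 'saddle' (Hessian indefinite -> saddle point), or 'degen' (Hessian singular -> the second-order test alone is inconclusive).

Compute the Hessian H = grad^2 f:
  H = [[8, -3], [-3, 8]]
Verify stationarity: grad f(x*) = H x* + g = (0, 0).
Eigenvalues of H: 5, 11.
Both eigenvalues > 0, so H is positive definite -> x* is a strict local min.

min


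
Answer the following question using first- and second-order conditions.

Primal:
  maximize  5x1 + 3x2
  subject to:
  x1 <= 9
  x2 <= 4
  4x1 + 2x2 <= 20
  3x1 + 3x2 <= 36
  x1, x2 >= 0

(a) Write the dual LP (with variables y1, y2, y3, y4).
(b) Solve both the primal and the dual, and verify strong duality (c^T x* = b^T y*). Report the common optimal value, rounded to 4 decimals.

The standard primal-dual pair for 'max c^T x s.t. A x <= b, x >= 0' is:
  Dual:  min b^T y  s.t.  A^T y >= c,  y >= 0.

So the dual LP is:
  minimize  9y1 + 4y2 + 20y3 + 36y4
  subject to:
    y1 + 4y3 + 3y4 >= 5
    y2 + 2y3 + 3y4 >= 3
    y1, y2, y3, y4 >= 0

Solving the primal: x* = (3, 4).
  primal value c^T x* = 27.
Solving the dual: y* = (0, 0.5, 1.25, 0).
  dual value b^T y* = 27.
Strong duality: c^T x* = b^T y*. Confirmed.

27


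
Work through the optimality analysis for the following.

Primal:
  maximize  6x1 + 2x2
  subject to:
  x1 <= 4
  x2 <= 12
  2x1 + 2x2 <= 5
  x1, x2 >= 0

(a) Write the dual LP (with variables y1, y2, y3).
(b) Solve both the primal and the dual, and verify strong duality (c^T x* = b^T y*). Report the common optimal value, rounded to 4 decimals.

The standard primal-dual pair for 'max c^T x s.t. A x <= b, x >= 0' is:
  Dual:  min b^T y  s.t.  A^T y >= c,  y >= 0.

So the dual LP is:
  minimize  4y1 + 12y2 + 5y3
  subject to:
    y1 + 2y3 >= 6
    y2 + 2y3 >= 2
    y1, y2, y3 >= 0

Solving the primal: x* = (2.5, 0).
  primal value c^T x* = 15.
Solving the dual: y* = (0, 0, 3).
  dual value b^T y* = 15.
Strong duality: c^T x* = b^T y*. Confirmed.

15


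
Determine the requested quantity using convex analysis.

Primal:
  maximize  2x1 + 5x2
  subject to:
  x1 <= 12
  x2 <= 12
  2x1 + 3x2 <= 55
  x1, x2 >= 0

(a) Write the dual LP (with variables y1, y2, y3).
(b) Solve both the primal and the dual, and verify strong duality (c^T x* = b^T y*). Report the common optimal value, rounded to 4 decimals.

The standard primal-dual pair for 'max c^T x s.t. A x <= b, x >= 0' is:
  Dual:  min b^T y  s.t.  A^T y >= c,  y >= 0.

So the dual LP is:
  minimize  12y1 + 12y2 + 55y3
  subject to:
    y1 + 2y3 >= 2
    y2 + 3y3 >= 5
    y1, y2, y3 >= 0

Solving the primal: x* = (9.5, 12).
  primal value c^T x* = 79.
Solving the dual: y* = (0, 2, 1).
  dual value b^T y* = 79.
Strong duality: c^T x* = b^T y*. Confirmed.

79


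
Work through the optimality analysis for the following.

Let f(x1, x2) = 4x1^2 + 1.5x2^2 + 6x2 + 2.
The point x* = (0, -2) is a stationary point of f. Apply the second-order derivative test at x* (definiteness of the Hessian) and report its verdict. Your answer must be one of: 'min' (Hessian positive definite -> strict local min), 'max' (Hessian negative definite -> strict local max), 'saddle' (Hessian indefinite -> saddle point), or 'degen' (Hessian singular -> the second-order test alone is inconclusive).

Compute the Hessian H = grad^2 f:
  H = [[8, 0], [0, 3]]
Verify stationarity: grad f(x*) = H x* + g = (0, 0).
Eigenvalues of H: 3, 8.
Both eigenvalues > 0, so H is positive definite -> x* is a strict local min.

min


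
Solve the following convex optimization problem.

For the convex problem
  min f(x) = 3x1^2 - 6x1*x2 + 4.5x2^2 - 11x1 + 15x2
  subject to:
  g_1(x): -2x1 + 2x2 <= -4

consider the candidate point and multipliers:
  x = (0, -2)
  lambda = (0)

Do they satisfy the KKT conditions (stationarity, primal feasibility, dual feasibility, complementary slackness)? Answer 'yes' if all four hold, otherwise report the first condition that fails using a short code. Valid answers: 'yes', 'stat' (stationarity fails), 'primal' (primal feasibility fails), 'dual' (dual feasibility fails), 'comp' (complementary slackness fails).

Gradient of f: grad f(x) = Q x + c = (1, -3)
Constraint values g_i(x) = a_i^T x - b_i:
  g_1((0, -2)) = 0
Stationarity residual: grad f(x) + sum_i lambda_i a_i = (1, -3)
  -> stationarity FAILS
Primal feasibility (all g_i <= 0): OK
Dual feasibility (all lambda_i >= 0): OK
Complementary slackness (lambda_i * g_i(x) = 0 for all i): OK

Verdict: the first failing condition is stationarity -> stat.

stat


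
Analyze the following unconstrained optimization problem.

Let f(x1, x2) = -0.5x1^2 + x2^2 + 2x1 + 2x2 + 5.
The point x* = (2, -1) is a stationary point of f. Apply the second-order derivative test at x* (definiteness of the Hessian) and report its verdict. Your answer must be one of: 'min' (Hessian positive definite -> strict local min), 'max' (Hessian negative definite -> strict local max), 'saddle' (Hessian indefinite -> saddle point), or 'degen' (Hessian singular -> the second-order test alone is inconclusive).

Compute the Hessian H = grad^2 f:
  H = [[-1, 0], [0, 2]]
Verify stationarity: grad f(x*) = H x* + g = (0, 0).
Eigenvalues of H: -1, 2.
Eigenvalues have mixed signs, so H is indefinite -> x* is a saddle point.

saddle


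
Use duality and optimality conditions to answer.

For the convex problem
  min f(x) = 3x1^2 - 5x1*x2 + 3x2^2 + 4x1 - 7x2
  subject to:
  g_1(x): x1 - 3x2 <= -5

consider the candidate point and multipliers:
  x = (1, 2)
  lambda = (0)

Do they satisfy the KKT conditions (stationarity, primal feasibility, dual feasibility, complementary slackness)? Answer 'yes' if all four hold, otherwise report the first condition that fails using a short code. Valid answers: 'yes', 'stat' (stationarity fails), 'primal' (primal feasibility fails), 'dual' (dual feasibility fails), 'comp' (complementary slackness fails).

Gradient of f: grad f(x) = Q x + c = (0, 0)
Constraint values g_i(x) = a_i^T x - b_i:
  g_1((1, 2)) = 0
Stationarity residual: grad f(x) + sum_i lambda_i a_i = (0, 0)
  -> stationarity OK
Primal feasibility (all g_i <= 0): OK
Dual feasibility (all lambda_i >= 0): OK
Complementary slackness (lambda_i * g_i(x) = 0 for all i): OK

Verdict: yes, KKT holds.

yes


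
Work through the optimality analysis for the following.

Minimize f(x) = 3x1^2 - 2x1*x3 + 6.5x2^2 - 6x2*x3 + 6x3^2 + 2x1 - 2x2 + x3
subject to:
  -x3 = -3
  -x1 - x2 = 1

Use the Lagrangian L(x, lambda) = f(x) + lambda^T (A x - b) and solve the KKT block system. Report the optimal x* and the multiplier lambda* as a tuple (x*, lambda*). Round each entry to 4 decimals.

Form the Lagrangian:
  L(x, lambda) = (1/2) x^T Q x + c^T x + lambda^T (A x - b)
Stationarity (grad_x L = 0): Q x + c + A^T lambda = 0.
Primal feasibility: A x = b.

This gives the KKT block system:
  [ Q   A^T ] [ x     ]   [-c ]
  [ A    0  ] [ lambda ] = [ b ]

Solving the linear system:
  x*      = (-1.5263, 0.5263, 3)
  lambda* = (36.8947, -13.1579)
  f(x*)   = 61.3684

x* = (-1.5263, 0.5263, 3), lambda* = (36.8947, -13.1579)


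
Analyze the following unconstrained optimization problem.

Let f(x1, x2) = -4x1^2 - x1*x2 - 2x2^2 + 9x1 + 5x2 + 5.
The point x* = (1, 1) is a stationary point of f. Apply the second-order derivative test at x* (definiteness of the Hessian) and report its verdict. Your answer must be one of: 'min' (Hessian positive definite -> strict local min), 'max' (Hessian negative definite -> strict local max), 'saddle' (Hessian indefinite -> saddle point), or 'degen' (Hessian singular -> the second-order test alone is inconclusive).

Compute the Hessian H = grad^2 f:
  H = [[-8, -1], [-1, -4]]
Verify stationarity: grad f(x*) = H x* + g = (0, 0).
Eigenvalues of H: -8.2361, -3.7639.
Both eigenvalues < 0, so H is negative definite -> x* is a strict local max.

max


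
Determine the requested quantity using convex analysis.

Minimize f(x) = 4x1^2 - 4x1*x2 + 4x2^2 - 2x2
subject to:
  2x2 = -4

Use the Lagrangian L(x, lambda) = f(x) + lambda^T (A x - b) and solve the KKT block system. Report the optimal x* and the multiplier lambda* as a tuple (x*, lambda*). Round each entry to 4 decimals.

Form the Lagrangian:
  L(x, lambda) = (1/2) x^T Q x + c^T x + lambda^T (A x - b)
Stationarity (grad_x L = 0): Q x + c + A^T lambda = 0.
Primal feasibility: A x = b.

This gives the KKT block system:
  [ Q   A^T ] [ x     ]   [-c ]
  [ A    0  ] [ lambda ] = [ b ]

Solving the linear system:
  x*      = (-1, -2)
  lambda* = (7)
  f(x*)   = 16

x* = (-1, -2), lambda* = (7)


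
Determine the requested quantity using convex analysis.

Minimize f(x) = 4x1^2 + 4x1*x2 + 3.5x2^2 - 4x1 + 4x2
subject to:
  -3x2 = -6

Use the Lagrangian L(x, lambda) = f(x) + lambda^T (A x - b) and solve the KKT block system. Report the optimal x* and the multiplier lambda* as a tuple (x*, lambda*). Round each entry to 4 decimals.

Form the Lagrangian:
  L(x, lambda) = (1/2) x^T Q x + c^T x + lambda^T (A x - b)
Stationarity (grad_x L = 0): Q x + c + A^T lambda = 0.
Primal feasibility: A x = b.

This gives the KKT block system:
  [ Q   A^T ] [ x     ]   [-c ]
  [ A    0  ] [ lambda ] = [ b ]

Solving the linear system:
  x*      = (-0.5, 2)
  lambda* = (5.3333)
  f(x*)   = 21

x* = (-0.5, 2), lambda* = (5.3333)


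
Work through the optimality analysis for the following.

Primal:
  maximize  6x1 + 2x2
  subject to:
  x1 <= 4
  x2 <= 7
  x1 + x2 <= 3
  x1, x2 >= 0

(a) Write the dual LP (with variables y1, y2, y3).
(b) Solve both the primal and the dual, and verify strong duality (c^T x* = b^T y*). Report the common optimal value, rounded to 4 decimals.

The standard primal-dual pair for 'max c^T x s.t. A x <= b, x >= 0' is:
  Dual:  min b^T y  s.t.  A^T y >= c,  y >= 0.

So the dual LP is:
  minimize  4y1 + 7y2 + 3y3
  subject to:
    y1 + y3 >= 6
    y2 + y3 >= 2
    y1, y2, y3 >= 0

Solving the primal: x* = (3, 0).
  primal value c^T x* = 18.
Solving the dual: y* = (0, 0, 6).
  dual value b^T y* = 18.
Strong duality: c^T x* = b^T y*. Confirmed.

18
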